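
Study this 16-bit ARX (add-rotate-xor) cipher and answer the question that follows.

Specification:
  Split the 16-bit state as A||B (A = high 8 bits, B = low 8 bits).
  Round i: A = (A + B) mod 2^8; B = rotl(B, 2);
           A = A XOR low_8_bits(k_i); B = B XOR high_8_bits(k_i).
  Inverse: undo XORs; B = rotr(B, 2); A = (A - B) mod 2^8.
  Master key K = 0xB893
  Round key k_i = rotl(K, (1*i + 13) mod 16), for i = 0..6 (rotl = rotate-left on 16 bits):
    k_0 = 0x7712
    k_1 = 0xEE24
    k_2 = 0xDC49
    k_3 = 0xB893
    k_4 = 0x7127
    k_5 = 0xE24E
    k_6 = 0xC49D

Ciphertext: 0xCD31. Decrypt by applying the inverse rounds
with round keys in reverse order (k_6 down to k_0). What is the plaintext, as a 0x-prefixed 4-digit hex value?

0x625D

s_0 = ciphertext = 0xCD31
s_1 = InvRound(s_0, k_6) = 0xD37D
s_2 = InvRound(s_1, k_5) = 0xB6E7
s_3 = InvRound(s_2, k_4) = 0xECA5
s_4 = InvRound(s_3, k_3) = 0x3847
s_5 = InvRound(s_4, k_2) = 0x8BE6
s_6 = InvRound(s_5, k_1) = 0xAD02
s_7 = InvRound(s_6, k_0) = 0x625D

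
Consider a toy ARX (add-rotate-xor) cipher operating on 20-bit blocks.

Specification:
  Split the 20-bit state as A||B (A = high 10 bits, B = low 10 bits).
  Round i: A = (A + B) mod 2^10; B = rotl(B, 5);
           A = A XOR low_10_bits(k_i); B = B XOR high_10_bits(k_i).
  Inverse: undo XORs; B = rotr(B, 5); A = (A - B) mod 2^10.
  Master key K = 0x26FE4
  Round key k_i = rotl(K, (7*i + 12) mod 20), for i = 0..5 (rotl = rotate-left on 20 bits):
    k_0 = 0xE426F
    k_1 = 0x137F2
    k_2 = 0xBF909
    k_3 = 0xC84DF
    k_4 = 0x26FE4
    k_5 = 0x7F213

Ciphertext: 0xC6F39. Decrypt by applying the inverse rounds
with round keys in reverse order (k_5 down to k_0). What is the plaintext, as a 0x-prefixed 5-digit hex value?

0x4DF06

s_0 = ciphertext = 0xC6F39
s_1 = InvRound(s_0, k_5) = 0x148B6
s_2 = InvRound(s_1, k_4) = 0x855A1
s_3 = InvRound(s_2, k_3) = 0xAD814
s_4 = InvRound(s_3, k_2) = 0x9A157
s_5 = InvRound(s_4, k_1) = 0x94B48
s_6 = InvRound(s_5, k_0) = 0x4DF06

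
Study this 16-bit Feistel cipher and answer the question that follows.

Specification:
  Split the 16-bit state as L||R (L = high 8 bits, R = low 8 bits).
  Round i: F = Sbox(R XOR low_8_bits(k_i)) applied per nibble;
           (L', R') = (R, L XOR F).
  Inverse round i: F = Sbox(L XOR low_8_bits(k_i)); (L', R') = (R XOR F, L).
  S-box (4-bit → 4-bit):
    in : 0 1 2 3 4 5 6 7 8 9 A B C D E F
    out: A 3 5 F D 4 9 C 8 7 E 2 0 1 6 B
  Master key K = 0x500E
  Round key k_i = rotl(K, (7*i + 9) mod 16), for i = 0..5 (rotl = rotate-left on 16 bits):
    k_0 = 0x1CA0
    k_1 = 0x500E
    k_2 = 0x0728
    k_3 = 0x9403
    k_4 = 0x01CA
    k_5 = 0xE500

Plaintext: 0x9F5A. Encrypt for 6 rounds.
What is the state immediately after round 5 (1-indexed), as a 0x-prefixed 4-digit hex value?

s_0 = plaintext = 0x9F5A
s_1 = Round(s_0, k_0) = 0x5A21
s_2 = Round(s_1, k_1) = 0x2101
s_3 = Round(s_2, k_2) = 0x0176
s_4 = Round(s_3, k_3) = 0x76C5
s_5 = Round(s_4, k_4) = 0xC5DD
s_6 = Round(s_5, k_5) = 0xDDD4

0xC5DD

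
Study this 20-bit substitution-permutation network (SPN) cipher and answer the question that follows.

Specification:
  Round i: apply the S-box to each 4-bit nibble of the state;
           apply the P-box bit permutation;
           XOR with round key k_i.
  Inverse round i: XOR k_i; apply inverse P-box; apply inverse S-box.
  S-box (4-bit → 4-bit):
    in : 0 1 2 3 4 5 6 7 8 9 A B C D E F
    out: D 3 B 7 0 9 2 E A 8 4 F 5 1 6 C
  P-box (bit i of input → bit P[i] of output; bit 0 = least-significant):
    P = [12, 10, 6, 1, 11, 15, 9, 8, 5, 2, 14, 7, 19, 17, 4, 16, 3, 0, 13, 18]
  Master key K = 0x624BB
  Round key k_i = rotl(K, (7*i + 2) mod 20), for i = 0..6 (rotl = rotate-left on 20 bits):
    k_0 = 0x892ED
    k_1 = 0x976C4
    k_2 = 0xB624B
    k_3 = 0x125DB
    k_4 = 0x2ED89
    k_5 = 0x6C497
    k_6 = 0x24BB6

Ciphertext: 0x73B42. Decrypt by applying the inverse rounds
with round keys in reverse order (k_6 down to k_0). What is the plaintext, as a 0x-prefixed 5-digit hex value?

s_0 = ciphertext = 0x73B42
s_1 = InvRound(s_0, k_6) = 0xFFB4C
s_2 = InvRound(s_1, k_5) = 0x3090B
s_3 = InvRound(s_2, k_4) = 0xA9F68
s_4 = InvRound(s_3, k_3) = 0xEB535
s_5 = InvRound(s_4, k_2) = 0x5F37B
s_6 = InvRound(s_5, k_1) = 0x2C288
s_7 = InvRound(s_6, k_0) = 0x6134C

0x6134C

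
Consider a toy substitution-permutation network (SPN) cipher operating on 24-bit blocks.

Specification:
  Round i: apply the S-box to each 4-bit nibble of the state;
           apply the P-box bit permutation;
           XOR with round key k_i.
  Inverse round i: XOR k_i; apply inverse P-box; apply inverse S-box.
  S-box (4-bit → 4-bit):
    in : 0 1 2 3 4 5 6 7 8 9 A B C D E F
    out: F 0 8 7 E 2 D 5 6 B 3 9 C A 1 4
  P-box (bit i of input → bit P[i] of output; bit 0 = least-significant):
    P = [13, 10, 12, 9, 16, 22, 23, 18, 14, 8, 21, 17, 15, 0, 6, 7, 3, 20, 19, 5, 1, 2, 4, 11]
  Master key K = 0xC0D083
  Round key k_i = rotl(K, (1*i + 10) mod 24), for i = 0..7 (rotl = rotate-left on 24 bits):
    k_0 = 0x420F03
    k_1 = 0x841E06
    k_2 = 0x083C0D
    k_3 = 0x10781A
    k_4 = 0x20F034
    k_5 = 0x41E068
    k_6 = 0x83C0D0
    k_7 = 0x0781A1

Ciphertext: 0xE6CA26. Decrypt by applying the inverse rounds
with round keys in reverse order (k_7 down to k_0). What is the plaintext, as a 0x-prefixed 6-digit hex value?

0x1FA658

s_0 = ciphertext = 0xE6CA26
s_1 = InvRound(s_0, k_7) = 0x91D332
s_2 = InvRound(s_1, k_6) = 0xEDCD1C
s_3 = InvRound(s_2, k_5) = 0x4CF8CA
s_4 = InvRound(s_3, k_4) = 0x06CFD1
s_5 = InvRound(s_4, k_3) = 0xEA0D20
s_6 = InvRound(s_5, k_2) = 0x5B5487
s_7 = InvRound(s_6, k_1) = 0x28DB02
s_8 = InvRound(s_7, k_0) = 0x1FA658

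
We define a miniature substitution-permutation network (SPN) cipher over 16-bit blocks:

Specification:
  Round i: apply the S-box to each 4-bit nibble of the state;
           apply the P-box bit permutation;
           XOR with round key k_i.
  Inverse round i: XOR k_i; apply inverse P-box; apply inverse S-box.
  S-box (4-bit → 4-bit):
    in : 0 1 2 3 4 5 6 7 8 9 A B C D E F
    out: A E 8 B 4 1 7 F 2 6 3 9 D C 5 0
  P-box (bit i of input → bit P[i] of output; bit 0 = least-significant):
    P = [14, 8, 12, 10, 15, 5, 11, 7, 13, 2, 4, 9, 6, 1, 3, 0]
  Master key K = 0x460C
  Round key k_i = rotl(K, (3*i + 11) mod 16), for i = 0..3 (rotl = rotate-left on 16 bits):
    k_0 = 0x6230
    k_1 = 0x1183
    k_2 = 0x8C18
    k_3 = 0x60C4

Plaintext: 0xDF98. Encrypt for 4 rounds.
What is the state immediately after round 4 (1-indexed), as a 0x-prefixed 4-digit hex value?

0xD427

s_0 = plaintext = 0xDF98
s_1 = Round(s_0, k_0) = 0x6B19
s_2 = Round(s_1, k_1) = 0x2A69
s_3 = Round(s_2, k_2) = 0x353D
s_4 = Round(s_3, k_3) = 0xD427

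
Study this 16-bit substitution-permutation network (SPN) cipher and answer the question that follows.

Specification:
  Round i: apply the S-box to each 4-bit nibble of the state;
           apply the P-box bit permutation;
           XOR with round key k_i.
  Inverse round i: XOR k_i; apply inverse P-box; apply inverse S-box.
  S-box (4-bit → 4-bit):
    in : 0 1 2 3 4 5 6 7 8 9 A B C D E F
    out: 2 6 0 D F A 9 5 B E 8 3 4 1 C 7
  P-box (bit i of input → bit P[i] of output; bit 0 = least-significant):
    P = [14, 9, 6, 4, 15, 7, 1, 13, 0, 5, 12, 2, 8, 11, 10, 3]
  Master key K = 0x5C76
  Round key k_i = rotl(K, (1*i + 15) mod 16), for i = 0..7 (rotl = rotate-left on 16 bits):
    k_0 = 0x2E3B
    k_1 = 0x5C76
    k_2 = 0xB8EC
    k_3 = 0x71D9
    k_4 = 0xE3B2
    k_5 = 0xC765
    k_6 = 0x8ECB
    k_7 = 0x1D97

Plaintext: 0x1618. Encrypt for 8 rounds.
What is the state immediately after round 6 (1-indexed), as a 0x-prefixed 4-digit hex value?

s_0 = plaintext = 0x1618
s_1 = Round(s_0, k_0) = 0x60AC
s_2 = Round(s_1, k_1) = 0x7D1E
s_3 = Round(s_2, k_2) = 0xBD3F
s_4 = Round(s_3, k_3) = 0x9A9A
s_5 = Round(s_4, k_4) = 0xCF2C
s_6 = Round(s_5, k_5) = 0xD304
s_7 = Round(s_6, k_6) = 0xDD1E
s_8 = Round(s_7, k_7) = 0x1C44

0xD304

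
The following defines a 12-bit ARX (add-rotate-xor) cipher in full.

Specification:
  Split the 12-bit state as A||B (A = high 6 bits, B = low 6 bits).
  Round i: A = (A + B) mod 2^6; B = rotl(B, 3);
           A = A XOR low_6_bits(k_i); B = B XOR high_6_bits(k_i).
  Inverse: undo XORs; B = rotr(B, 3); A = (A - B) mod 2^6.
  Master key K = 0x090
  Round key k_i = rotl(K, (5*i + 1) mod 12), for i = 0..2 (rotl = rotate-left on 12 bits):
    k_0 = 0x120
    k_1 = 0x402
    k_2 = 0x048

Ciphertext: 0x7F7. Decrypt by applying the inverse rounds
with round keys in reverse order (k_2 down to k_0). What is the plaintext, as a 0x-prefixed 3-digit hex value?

0x246

s_0 = ciphertext = 0x7F7
s_1 = InvRound(s_0, k_2) = 0x876
s_2 = InvRound(s_1, k_1) = 0xBF4
s_3 = InvRound(s_2, k_0) = 0x246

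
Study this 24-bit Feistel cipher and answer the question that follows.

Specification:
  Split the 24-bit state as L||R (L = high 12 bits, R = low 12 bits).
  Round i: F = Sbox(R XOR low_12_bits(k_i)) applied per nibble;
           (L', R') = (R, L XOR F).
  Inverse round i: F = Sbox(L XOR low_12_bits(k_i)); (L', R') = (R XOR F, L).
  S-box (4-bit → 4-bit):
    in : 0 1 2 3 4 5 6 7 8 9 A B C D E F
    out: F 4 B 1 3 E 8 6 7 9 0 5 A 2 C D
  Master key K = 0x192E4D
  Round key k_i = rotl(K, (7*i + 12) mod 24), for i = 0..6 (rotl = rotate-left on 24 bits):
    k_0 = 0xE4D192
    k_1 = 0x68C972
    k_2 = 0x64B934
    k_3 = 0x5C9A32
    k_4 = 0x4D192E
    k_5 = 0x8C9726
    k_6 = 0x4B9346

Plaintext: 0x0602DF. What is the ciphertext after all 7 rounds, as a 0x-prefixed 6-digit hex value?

0x461A1A

s_0 = plaintext = 0x0602DF
s_1 = Round(s_0, k_0) = 0x2DF152
s_2 = Round(s_1, k_1) = 0x152560
s_3 = Round(s_2, k_2) = 0x560BB1
s_4 = Round(s_3, k_3) = 0xBB1111
s_5 = Round(s_4, k_4) = 0x111CAC
s_6 = Round(s_5, k_5) = 0xCAC461
s_7 = Round(s_6, k_6) = 0x461A1A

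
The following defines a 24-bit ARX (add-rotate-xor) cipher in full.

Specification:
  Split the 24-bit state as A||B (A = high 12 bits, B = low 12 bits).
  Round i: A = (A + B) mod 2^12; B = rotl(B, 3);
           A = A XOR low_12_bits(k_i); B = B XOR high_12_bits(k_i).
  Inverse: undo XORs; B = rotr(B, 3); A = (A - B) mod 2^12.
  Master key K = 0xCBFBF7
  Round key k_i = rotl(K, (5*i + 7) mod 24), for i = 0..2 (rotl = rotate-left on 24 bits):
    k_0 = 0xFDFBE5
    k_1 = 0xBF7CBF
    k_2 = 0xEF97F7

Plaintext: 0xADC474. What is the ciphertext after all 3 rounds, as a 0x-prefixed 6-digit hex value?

0x251E35

s_0 = plaintext = 0xADC474
s_1 = Round(s_0, k_0) = 0x4B5C7D
s_2 = Round(s_1, k_1) = 0xD8D819
s_3 = Round(s_2, k_2) = 0x251E35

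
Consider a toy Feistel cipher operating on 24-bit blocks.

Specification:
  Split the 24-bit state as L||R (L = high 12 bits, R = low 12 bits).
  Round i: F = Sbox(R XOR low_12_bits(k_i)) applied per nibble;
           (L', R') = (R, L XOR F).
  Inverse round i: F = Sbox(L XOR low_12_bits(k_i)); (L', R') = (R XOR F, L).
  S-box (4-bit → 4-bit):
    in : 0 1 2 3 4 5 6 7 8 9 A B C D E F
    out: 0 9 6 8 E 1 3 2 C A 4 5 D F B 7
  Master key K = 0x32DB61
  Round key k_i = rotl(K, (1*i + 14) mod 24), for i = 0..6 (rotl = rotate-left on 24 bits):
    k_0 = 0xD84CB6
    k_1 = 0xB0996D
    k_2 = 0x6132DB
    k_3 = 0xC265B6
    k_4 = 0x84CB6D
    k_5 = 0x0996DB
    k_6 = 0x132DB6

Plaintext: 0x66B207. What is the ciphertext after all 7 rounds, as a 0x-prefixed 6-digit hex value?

0x60F483

s_0 = plaintext = 0x66B207
s_1 = Round(s_0, k_0) = 0x207D32
s_2 = Round(s_1, k_1) = 0xD32C10
s_3 = Round(s_2, k_2) = 0xC106E7
s_4 = Round(s_3, k_3) = 0x6E7409
s_5 = Round(s_4, k_4) = 0x4091D9
s_6 = Round(s_5, k_5) = 0x1D960F
s_7 = Round(s_6, k_6) = 0x60F483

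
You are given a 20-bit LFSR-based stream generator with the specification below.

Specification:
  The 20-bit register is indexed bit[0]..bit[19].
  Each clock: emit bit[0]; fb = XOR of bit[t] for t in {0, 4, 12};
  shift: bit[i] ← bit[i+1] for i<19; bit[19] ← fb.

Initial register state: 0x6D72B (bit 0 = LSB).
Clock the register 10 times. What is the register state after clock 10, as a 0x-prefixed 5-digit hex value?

0x8D1B5

reg_0 = 0x6D72B
clock 1: out=1, reg = 0x36B95
clock 2: out=1, reg = 0x1B5CA
clock 3: out=0, reg = 0x8DAE5
clock 4: out=1, reg = 0x46D72
clock 5: out=0, reg = 0xA36B9
clock 6: out=1, reg = 0xD1B5C
clock 7: out=0, reg = 0x68DAE
clock 8: out=0, reg = 0x346D7
clock 9: out=1, reg = 0x1A36B
clock 10: out=1, reg = 0x8D1B5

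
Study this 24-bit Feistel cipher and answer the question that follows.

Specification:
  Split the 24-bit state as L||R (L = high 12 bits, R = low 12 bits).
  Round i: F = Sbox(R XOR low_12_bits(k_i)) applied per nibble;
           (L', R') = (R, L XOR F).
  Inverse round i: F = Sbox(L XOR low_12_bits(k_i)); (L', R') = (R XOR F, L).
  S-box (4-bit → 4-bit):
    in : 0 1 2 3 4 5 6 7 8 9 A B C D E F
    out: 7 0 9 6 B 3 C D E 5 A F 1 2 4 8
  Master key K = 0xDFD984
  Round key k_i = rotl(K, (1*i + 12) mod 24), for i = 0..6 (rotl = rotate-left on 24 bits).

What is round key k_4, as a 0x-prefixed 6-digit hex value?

0x84DFD9

K = 0xDFD984
k_0 = rotl(K, (1*0+12) mod 24) = rotl(K, 12) = 0x984DFD
k_1 = rotl(K, (1*1+12) mod 24) = rotl(K, 13) = 0x309BFB
k_2 = rotl(K, (1*2+12) mod 24) = rotl(K, 14) = 0x6137F6
k_3 = rotl(K, (1*3+12) mod 24) = rotl(K, 15) = 0xC26FEC
k_4 = rotl(K, (1*4+12) mod 24) = rotl(K, 16) = 0x84DFD9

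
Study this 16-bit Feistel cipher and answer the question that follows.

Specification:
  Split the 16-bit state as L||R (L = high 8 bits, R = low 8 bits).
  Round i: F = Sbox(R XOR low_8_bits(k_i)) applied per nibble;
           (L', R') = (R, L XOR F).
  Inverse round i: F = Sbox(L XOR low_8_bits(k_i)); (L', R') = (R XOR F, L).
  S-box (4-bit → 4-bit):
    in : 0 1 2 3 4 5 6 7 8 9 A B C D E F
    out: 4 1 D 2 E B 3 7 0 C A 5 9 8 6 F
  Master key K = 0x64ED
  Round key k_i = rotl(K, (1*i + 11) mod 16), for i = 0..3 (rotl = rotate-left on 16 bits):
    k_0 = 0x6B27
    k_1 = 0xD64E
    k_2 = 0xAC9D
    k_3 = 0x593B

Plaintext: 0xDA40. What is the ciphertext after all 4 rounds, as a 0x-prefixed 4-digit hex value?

s_0 = plaintext = 0xDA40
s_1 = Round(s_0, k_0) = 0x40ED
s_2 = Round(s_1, k_1) = 0xEDE2
s_3 = Round(s_2, k_2) = 0xE292
s_4 = Round(s_3, k_3) = 0x924E

0x924E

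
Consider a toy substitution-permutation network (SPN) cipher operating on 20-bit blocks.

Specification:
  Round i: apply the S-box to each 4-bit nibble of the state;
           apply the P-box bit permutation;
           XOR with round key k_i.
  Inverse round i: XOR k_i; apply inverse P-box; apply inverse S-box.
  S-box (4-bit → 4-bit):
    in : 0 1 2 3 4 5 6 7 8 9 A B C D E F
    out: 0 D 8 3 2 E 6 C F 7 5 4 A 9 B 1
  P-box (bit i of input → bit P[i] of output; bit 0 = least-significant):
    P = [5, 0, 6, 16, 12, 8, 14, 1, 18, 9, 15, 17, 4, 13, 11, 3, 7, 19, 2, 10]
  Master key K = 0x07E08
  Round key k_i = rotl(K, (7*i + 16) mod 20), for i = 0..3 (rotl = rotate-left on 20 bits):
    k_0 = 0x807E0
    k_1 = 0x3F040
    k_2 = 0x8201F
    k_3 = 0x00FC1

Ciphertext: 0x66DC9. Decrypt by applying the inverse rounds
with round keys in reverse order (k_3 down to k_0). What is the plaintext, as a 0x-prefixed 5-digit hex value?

s_0 = ciphertext = 0x66DC9
s_1 = InvRound(s_0, k_3) = 0x0CEB0
s_2 = InvRound(s_1, k_2) = 0x85673
s_3 = InvRound(s_2, k_1) = 0xC352E
s_4 = InvRound(s_3, k_0) = 0xAC3DB

0xAC3DB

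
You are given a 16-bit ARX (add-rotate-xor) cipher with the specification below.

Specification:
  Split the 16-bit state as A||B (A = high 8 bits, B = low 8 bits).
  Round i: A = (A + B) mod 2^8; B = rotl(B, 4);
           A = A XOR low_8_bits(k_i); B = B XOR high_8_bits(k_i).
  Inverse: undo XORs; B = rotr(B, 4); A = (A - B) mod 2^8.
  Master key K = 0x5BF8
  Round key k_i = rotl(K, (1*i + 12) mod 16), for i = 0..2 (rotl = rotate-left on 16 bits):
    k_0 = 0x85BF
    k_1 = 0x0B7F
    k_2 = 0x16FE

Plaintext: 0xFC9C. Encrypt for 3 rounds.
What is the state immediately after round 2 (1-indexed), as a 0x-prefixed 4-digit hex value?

0x0CCF

s_0 = plaintext = 0xFC9C
s_1 = Round(s_0, k_0) = 0x274C
s_2 = Round(s_1, k_1) = 0x0CCF
s_3 = Round(s_2, k_2) = 0x25EA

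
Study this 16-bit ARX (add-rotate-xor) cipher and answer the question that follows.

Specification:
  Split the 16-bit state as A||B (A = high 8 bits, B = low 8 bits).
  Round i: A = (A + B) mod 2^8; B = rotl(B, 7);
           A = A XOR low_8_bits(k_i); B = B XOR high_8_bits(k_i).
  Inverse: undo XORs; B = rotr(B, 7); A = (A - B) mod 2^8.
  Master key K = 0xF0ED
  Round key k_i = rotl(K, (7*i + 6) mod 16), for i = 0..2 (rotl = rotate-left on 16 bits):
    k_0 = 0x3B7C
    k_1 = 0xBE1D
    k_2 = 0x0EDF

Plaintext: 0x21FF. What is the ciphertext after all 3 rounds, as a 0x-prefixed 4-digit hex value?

s_0 = plaintext = 0x21FF
s_1 = Round(s_0, k_0) = 0x5CC4
s_2 = Round(s_1, k_1) = 0x3DDC
s_3 = Round(s_2, k_2) = 0xC660

0xC660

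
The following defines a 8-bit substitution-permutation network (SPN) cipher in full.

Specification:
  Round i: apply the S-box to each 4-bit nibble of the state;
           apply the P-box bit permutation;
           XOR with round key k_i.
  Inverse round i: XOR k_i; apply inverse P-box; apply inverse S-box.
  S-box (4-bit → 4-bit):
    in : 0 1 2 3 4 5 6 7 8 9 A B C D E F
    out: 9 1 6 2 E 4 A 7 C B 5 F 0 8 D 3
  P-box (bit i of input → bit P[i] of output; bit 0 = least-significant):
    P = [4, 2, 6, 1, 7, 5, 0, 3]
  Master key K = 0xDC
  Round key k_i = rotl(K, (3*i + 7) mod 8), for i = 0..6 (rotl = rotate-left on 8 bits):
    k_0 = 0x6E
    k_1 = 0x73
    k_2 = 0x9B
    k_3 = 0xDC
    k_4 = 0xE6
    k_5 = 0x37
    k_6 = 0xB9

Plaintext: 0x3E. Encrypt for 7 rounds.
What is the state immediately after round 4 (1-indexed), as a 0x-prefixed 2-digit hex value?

s_0 = plaintext = 0x3E
s_1 = Round(s_0, k_0) = 0x1C
s_2 = Round(s_1, k_1) = 0xF3
s_3 = Round(s_2, k_2) = 0x3F
s_4 = Round(s_3, k_3) = 0xE8
s_5 = Round(s_4, k_4) = 0x2D
s_6 = Round(s_5, k_5) = 0x14
s_7 = Round(s_6, k_6) = 0x7F

0xE8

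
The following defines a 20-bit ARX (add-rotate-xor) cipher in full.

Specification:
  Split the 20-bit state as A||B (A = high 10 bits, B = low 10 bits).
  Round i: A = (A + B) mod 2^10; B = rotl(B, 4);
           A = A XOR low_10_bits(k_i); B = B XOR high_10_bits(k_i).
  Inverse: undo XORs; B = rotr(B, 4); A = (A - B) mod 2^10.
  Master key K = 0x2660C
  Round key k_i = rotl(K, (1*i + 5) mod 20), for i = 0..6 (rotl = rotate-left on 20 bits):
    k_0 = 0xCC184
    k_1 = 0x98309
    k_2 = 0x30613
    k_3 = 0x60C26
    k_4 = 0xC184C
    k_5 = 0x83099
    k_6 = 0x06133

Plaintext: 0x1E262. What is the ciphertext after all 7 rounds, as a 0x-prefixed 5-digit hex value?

s_0 = plaintext = 0x1E262
s_1 = Round(s_0, k_0) = 0xD7919
s_2 = Round(s_1, k_1) = 0xDFBF4
s_3 = Round(s_2, k_2) = 0x5878E
s_4 = Round(s_3, k_3) = 0x3256D
s_5 = Round(s_4, k_4) = 0x9E9D3
s_6 = Round(s_5, k_5) = 0x3533B
s_7 = Round(s_6, k_6) = 0x4F3A4

0x4F3A4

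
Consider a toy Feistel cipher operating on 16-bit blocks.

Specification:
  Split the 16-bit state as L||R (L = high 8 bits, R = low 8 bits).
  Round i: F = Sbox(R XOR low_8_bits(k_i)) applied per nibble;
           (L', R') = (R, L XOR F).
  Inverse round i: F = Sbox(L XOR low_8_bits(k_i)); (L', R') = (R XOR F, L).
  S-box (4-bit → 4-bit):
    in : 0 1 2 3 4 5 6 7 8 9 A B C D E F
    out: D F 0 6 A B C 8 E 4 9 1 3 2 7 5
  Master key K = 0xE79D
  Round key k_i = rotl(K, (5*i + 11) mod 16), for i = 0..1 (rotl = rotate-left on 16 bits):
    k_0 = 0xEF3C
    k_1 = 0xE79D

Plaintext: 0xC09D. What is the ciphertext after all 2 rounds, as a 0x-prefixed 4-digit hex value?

0x5FAD

s_0 = plaintext = 0xC09D
s_1 = Round(s_0, k_0) = 0x9D5F
s_2 = Round(s_1, k_1) = 0x5FAD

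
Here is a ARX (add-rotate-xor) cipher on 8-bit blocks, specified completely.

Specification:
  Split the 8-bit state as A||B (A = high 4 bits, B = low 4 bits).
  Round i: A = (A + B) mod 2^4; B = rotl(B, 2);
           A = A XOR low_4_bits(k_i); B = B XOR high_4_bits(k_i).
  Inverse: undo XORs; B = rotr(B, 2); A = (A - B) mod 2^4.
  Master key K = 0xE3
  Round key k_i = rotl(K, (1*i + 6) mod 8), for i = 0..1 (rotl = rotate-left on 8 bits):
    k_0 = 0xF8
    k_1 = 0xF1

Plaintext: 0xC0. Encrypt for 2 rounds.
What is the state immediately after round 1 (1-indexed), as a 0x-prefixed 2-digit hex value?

0x4F

s_0 = plaintext = 0xC0
s_1 = Round(s_0, k_0) = 0x4F
s_2 = Round(s_1, k_1) = 0x20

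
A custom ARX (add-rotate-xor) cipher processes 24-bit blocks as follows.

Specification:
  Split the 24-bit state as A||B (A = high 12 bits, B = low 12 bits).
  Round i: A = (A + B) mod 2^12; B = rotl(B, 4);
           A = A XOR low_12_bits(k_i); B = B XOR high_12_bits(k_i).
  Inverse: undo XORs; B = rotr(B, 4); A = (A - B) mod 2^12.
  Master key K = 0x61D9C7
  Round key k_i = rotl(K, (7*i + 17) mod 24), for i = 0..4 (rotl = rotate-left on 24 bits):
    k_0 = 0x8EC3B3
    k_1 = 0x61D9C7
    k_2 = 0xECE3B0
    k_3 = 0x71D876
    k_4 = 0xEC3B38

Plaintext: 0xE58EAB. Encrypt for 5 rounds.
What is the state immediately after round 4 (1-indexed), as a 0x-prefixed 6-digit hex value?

s_0 = plaintext = 0xE58EAB
s_1 = Round(s_0, k_0) = 0xEB0252
s_2 = Round(s_1, k_1) = 0x8C533F
s_3 = Round(s_2, k_2) = 0xFB4D3D
s_4 = Round(s_3, k_3) = 0x4874C0
s_5 = Round(s_4, k_4) = 0x27F2C7

0x4874C0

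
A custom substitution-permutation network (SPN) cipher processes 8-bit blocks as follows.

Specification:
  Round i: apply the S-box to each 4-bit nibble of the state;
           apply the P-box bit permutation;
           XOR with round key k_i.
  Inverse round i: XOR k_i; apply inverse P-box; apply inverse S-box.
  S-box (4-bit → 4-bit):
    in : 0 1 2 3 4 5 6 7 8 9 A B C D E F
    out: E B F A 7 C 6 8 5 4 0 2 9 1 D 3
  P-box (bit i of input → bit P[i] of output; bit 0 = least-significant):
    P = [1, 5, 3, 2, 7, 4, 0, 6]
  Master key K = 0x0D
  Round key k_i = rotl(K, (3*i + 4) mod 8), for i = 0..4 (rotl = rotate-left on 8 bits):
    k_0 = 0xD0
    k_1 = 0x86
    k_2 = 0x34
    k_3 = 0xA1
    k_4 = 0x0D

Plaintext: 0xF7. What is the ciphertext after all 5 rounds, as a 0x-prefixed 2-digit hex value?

0x06

s_0 = plaintext = 0xF7
s_1 = Round(s_0, k_0) = 0x44
s_2 = Round(s_1, k_1) = 0x3D
s_3 = Round(s_2, k_2) = 0x66
s_4 = Round(s_3, k_3) = 0x98
s_5 = Round(s_4, k_4) = 0x06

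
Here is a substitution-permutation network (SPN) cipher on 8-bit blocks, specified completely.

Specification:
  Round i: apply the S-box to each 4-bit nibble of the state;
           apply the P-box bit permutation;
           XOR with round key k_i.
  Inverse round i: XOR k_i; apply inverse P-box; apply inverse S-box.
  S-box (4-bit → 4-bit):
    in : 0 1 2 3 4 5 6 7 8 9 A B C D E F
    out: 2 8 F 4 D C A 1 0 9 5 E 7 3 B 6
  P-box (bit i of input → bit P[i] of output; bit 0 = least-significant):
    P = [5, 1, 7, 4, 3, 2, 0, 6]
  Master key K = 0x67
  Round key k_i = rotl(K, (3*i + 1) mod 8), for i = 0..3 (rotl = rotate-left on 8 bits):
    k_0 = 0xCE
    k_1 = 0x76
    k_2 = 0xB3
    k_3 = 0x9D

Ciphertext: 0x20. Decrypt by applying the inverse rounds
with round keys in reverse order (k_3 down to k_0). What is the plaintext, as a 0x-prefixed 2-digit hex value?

s_0 = ciphertext = 0x20
s_1 = InvRound(s_0, k_3) = 0xC4
s_2 = InvRound(s_1, k_2) = 0xBE
s_3 = InvRound(s_2, k_1) = 0x93
s_4 = InvRound(s_3, k_0) = 0x21

0x21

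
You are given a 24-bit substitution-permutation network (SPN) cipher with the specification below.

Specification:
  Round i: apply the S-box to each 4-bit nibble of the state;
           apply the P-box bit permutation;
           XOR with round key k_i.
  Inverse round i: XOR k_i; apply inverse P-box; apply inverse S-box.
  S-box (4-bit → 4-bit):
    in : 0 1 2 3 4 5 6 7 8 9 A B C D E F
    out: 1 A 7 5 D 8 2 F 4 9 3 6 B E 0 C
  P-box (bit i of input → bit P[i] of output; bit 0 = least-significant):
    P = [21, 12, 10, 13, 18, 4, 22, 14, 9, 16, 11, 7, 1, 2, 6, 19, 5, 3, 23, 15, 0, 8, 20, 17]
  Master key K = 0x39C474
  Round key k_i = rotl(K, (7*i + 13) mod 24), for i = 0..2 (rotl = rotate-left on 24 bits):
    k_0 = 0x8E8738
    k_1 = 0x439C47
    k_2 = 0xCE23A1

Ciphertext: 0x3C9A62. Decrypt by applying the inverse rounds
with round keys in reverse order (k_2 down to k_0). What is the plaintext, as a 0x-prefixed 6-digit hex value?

0x9452C3

s_0 = ciphertext = 0x3C9A62
s_1 = InvRound(s_0, k_2) = 0x7F3F8C
s_2 = InvRound(s_1, k_1) = 0x214909
s_3 = InvRound(s_2, k_0) = 0x9452C3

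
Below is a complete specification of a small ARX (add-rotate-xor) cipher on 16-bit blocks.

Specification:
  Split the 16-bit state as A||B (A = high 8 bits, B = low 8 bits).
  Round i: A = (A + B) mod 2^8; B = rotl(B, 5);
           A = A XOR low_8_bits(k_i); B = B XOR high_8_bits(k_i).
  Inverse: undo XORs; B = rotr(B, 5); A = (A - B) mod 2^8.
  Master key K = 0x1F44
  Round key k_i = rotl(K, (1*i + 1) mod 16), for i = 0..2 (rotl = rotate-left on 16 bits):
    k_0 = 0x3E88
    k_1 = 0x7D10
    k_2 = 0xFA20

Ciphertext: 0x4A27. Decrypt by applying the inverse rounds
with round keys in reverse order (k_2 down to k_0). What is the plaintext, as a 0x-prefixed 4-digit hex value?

0x4315

s_0 = ciphertext = 0x4A27
s_1 = InvRound(s_0, k_2) = 0x7CEE
s_2 = InvRound(s_1, k_1) = 0xD09C
s_3 = InvRound(s_2, k_0) = 0x4315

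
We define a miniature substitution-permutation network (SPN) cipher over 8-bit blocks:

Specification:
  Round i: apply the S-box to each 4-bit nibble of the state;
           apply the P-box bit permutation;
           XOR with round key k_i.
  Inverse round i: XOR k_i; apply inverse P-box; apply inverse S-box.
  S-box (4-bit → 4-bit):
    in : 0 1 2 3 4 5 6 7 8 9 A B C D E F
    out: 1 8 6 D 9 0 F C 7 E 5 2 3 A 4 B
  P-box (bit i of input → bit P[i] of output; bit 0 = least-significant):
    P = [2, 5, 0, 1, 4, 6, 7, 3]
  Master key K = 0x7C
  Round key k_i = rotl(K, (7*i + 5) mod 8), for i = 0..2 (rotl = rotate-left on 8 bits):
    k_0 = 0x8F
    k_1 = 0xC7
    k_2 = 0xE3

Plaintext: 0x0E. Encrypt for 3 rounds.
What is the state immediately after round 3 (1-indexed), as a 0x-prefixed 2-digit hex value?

s_0 = plaintext = 0x0E
s_1 = Round(s_0, k_0) = 0x9E
s_2 = Round(s_1, k_1) = 0x0E
s_3 = Round(s_2, k_2) = 0xF2

0xF2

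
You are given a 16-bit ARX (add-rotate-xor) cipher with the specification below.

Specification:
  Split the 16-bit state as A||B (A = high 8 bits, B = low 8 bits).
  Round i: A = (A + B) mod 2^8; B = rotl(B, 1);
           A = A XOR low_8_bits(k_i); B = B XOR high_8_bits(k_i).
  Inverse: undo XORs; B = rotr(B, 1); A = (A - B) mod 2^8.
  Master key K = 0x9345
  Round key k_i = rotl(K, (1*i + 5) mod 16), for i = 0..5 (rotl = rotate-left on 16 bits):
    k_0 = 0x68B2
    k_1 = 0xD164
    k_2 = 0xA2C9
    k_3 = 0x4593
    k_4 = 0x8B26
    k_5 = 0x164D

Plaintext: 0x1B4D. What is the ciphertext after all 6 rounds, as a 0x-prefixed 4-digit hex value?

0x2942

s_0 = plaintext = 0x1B4D
s_1 = Round(s_0, k_0) = 0xDAF2
s_2 = Round(s_1, k_1) = 0xA834
s_3 = Round(s_2, k_2) = 0x15CA
s_4 = Round(s_3, k_3) = 0x4CD0
s_5 = Round(s_4, k_4) = 0x3A2A
s_6 = Round(s_5, k_5) = 0x2942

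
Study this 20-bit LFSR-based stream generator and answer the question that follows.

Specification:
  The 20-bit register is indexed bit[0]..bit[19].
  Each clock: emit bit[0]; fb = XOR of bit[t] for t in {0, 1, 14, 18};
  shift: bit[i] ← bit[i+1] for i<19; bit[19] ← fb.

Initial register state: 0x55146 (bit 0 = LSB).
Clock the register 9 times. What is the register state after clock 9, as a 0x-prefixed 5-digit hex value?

0x12AA8

reg_0 = 0x55146
clock 1: out=0, reg = 0xAA8A3
clock 2: out=1, reg = 0x55451
clock 3: out=1, reg = 0xAAA28
clock 4: out=0, reg = 0x55514
clock 5: out=0, reg = 0x2AA8A
clock 6: out=0, reg = 0x95545
clock 7: out=1, reg = 0x4AAA2
clock 8: out=0, reg = 0x25551
clock 9: out=1, reg = 0x12AA8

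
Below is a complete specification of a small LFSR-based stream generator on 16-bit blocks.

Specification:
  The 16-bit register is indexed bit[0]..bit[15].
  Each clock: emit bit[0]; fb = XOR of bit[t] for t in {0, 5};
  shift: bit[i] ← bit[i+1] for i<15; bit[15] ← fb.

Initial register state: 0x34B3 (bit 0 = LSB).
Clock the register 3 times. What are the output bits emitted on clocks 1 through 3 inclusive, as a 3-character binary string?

reg_0 = 0x34B3
clock 1: out=1, reg = 0x1A59
clock 2: out=1, reg = 0x8D2C
clock 3: out=0, reg = 0xC696

110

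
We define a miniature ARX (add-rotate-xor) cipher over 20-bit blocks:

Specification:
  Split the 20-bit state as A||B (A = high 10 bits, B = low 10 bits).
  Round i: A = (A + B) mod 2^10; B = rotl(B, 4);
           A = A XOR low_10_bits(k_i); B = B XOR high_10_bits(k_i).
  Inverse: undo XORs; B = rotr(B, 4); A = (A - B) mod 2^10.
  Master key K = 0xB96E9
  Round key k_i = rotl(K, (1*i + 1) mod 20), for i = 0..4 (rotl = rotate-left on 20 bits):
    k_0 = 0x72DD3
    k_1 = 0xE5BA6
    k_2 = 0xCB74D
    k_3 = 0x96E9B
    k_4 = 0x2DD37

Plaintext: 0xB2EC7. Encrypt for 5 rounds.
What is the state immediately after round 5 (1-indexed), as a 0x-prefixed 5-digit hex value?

0x34A85

s_0 = plaintext = 0xB2EC7
s_1 = Round(s_0, k_0) = 0x105B0
s_2 = Round(s_1, k_1) = 0x95C90
s_3 = Round(s_2, k_2) = 0x6AA2F
s_4 = Round(s_3, k_3) = 0x508A3
s_5 = Round(s_4, k_4) = 0x34A85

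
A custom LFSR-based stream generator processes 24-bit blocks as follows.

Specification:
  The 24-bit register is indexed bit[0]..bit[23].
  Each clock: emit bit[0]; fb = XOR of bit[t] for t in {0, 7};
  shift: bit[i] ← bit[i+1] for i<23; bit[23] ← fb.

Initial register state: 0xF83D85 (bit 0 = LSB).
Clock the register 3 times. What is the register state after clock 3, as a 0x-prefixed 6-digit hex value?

0xDF07B0

reg_0 = 0xF83D85
clock 1: out=1, reg = 0x7C1EC2
clock 2: out=0, reg = 0xBE0F61
clock 3: out=1, reg = 0xDF07B0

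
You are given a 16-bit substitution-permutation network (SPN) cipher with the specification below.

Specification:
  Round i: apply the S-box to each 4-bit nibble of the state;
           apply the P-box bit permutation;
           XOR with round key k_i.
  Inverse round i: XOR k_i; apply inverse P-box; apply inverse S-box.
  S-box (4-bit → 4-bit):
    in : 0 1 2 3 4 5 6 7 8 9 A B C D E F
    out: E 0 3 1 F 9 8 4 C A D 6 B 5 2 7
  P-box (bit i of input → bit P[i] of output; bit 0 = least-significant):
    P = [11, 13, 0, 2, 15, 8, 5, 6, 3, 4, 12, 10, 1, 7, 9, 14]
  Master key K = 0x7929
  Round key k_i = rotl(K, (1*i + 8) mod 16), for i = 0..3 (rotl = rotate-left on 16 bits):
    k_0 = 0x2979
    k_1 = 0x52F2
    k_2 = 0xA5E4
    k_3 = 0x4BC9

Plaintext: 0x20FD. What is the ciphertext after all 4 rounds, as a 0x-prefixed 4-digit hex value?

s_0 = plaintext = 0x20FD
s_1 = Round(s_0, k_0) = 0xB4CA
s_2 = Round(s_1, k_1) = 0xCD2F
s_3 = Round(s_2, k_2) = 0x5C6F
s_4 = Round(s_3, k_3) = 0x2792

0x2792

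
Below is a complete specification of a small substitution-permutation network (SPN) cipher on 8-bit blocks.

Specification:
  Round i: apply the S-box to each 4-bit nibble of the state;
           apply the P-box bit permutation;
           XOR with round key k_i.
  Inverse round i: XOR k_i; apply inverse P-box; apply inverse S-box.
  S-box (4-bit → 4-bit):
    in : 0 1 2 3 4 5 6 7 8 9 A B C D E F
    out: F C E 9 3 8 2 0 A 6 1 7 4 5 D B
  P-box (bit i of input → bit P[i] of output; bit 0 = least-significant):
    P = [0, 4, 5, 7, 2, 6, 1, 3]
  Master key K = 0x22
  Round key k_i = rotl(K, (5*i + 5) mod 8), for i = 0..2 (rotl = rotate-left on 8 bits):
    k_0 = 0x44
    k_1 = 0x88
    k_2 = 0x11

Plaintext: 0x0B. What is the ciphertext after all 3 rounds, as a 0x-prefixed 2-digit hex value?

0xD7

s_0 = plaintext = 0x0B
s_1 = Round(s_0, k_0) = 0x3B
s_2 = Round(s_1, k_1) = 0xB5
s_3 = Round(s_2, k_2) = 0xD7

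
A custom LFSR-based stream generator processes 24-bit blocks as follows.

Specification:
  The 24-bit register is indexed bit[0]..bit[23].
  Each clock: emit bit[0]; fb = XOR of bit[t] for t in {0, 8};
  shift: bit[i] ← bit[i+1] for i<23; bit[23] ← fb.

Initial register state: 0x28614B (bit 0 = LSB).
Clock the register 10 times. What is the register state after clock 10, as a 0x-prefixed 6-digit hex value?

reg_0 = 0x28614B
clock 1: out=1, reg = 0x1430A5
clock 2: out=1, reg = 0x8A1852
clock 3: out=0, reg = 0x450C29
clock 4: out=1, reg = 0xA28614
clock 5: out=0, reg = 0x51430A
clock 6: out=0, reg = 0xA8A185
clock 7: out=1, reg = 0x5450C2
clock 8: out=0, reg = 0x2A2861
clock 9: out=1, reg = 0x951430
clock 10: out=0, reg = 0x4A8A18

0x4A8A18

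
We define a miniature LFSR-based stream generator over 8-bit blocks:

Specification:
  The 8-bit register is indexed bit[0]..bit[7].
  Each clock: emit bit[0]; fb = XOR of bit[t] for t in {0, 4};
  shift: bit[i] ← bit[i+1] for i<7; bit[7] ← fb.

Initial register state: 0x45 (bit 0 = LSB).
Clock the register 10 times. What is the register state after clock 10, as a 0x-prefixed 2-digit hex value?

0x14

reg_0 = 0x45
clock 1: out=1, reg = 0xA2
clock 2: out=0, reg = 0x51
clock 3: out=1, reg = 0x28
clock 4: out=0, reg = 0x14
clock 5: out=0, reg = 0x8A
clock 6: out=0, reg = 0x45
clock 7: out=1, reg = 0xA2
clock 8: out=0, reg = 0x51
clock 9: out=1, reg = 0x28
clock 10: out=0, reg = 0x14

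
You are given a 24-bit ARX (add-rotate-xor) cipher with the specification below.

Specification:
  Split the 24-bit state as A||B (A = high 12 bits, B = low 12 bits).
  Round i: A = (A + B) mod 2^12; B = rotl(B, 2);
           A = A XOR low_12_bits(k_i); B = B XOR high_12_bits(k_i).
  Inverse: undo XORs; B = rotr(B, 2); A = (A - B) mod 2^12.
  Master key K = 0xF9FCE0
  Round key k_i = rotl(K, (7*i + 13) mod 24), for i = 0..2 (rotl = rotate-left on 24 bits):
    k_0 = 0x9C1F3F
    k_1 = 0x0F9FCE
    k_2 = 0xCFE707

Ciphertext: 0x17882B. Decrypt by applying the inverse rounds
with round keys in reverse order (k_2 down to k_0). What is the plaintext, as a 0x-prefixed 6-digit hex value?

s_0 = ciphertext = 0x17882B
s_1 = InvRound(s_0, k_2) = 0x14A535
s_2 = InvRound(s_1, k_1) = 0xD11173
s_3 = InvRound(s_2, k_0) = 0x802A2C

0x802A2C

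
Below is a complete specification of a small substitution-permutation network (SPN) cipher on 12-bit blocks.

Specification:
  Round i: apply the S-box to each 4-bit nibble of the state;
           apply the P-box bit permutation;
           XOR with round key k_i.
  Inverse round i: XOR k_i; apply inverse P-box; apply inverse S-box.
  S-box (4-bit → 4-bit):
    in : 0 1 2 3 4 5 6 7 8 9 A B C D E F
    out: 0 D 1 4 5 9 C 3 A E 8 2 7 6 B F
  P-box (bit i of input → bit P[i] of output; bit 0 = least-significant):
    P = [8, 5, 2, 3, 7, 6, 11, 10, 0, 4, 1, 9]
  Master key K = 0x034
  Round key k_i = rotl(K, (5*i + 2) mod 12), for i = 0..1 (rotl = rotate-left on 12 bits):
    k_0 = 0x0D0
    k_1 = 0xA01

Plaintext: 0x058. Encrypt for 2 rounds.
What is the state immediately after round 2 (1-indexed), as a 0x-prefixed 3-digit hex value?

0xAEA

s_0 = plaintext = 0x058
s_1 = Round(s_0, k_0) = 0x478
s_2 = Round(s_1, k_1) = 0xAEA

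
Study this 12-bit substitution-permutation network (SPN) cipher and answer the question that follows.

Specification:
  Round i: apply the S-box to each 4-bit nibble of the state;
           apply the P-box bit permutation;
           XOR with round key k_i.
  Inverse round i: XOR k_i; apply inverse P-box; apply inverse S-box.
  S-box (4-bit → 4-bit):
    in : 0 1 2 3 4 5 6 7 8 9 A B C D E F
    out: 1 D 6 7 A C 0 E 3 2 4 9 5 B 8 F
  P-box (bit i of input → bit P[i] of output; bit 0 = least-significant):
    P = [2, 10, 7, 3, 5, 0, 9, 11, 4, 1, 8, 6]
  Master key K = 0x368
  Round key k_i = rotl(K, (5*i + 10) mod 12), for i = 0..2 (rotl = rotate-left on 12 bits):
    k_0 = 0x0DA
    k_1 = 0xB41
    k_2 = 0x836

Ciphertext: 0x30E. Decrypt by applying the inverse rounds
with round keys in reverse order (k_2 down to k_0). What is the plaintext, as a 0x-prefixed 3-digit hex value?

s_0 = ciphertext = 0x30E
s_1 = InvRound(s_0, k_2) = 0xC1E
s_2 = InvRound(s_1, k_1) = 0xF2D
s_3 = InvRound(s_2, k_0) = 0xFF3

0xFF3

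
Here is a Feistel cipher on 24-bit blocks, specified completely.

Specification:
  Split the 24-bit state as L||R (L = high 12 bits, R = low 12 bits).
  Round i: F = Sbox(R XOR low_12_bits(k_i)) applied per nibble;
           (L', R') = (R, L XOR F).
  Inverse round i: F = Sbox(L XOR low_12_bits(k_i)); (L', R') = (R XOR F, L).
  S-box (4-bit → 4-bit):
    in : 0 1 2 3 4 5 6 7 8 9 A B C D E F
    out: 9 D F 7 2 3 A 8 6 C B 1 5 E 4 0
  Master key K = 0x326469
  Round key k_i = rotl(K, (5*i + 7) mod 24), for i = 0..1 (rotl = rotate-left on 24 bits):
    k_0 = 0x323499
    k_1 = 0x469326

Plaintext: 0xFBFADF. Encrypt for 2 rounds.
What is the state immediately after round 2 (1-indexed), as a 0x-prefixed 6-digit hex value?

0xB95CC8

s_0 = plaintext = 0xFBFADF
s_1 = Round(s_0, k_0) = 0xADFB95
s_2 = Round(s_1, k_1) = 0xB95CC8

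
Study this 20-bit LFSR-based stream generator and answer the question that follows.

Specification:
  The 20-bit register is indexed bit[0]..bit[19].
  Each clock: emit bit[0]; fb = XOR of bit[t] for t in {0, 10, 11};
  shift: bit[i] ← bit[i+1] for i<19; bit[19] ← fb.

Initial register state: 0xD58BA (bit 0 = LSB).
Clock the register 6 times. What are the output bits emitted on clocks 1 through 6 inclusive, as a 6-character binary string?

010111

reg_0 = 0xD58BA
clock 1: out=0, reg = 0xEAC5D
clock 2: out=1, reg = 0xF562E
clock 3: out=0, reg = 0xFAB17
clock 4: out=1, reg = 0x7D58B
clock 5: out=1, reg = 0x3EAC5
clock 6: out=1, reg = 0x1F562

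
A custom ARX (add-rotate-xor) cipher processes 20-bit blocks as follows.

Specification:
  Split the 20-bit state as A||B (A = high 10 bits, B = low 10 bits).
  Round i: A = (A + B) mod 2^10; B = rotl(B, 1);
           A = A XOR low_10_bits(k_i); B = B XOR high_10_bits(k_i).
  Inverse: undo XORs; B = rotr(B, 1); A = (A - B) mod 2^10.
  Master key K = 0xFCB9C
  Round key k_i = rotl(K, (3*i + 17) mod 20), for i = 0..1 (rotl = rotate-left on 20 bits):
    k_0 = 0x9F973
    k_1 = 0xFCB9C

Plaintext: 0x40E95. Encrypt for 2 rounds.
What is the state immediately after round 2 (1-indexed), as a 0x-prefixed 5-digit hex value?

0x77159

s_0 = plaintext = 0x40E95
s_1 = Round(s_0, k_0) = 0xBAF55
s_2 = Round(s_1, k_1) = 0x77159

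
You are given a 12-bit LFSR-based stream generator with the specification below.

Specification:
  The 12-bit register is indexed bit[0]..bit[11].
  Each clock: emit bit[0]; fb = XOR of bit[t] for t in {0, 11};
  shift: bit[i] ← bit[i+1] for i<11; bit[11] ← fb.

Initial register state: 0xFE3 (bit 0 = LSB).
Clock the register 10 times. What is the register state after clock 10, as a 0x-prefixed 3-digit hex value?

reg_0 = 0xFE3
clock 1: out=1, reg = 0x7F1
clock 2: out=1, reg = 0xBF8
clock 3: out=0, reg = 0xDFC
clock 4: out=0, reg = 0xEFE
clock 5: out=0, reg = 0xF7F
clock 6: out=1, reg = 0x7BF
clock 7: out=1, reg = 0xBDF
clock 8: out=1, reg = 0x5EF
clock 9: out=1, reg = 0xAF7
clock 10: out=1, reg = 0x57B

0x57B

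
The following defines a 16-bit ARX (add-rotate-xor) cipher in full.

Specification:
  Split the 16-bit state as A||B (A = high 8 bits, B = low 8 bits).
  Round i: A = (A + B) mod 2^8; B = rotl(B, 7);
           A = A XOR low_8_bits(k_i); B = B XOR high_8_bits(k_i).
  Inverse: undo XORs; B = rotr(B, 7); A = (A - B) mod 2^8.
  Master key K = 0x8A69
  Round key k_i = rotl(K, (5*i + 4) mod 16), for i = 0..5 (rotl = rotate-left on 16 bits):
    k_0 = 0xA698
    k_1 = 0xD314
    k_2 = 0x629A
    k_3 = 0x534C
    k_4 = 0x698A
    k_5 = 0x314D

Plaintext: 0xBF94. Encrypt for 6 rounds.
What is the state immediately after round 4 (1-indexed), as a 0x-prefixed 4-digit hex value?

0xCE0B

s_0 = plaintext = 0xBF94
s_1 = Round(s_0, k_0) = 0xCBEC
s_2 = Round(s_1, k_1) = 0xA3A5
s_3 = Round(s_2, k_2) = 0xD2B0
s_4 = Round(s_3, k_3) = 0xCE0B
s_5 = Round(s_4, k_4) = 0x53EC
s_6 = Round(s_5, k_5) = 0x7247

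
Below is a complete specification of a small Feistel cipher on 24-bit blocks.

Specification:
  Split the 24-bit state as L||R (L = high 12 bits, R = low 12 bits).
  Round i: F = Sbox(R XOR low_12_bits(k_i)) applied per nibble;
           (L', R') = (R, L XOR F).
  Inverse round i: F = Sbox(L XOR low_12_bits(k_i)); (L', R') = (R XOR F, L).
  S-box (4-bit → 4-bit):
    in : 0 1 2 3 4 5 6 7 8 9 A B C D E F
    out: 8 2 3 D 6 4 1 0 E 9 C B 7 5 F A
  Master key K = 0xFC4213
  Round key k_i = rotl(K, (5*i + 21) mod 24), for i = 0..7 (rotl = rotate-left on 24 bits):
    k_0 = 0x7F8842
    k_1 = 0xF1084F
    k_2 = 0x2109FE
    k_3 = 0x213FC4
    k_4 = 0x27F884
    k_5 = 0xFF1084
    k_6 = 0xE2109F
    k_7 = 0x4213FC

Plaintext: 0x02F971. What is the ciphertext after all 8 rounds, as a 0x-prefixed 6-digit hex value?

0xE7ACFC

s_0 = plaintext = 0x02F971
s_1 = Round(s_0, k_0) = 0x9712F2
s_2 = Round(s_1, k_1) = 0x2F25C4
s_3 = Round(s_2, k_2) = 0x5C452E
s_4 = Round(s_3, k_3) = 0x52E938
s_5 = Round(s_4, k_4) = 0x938799
s_6 = Round(s_5, k_5) = 0x79991D
s_7 = Round(s_6, k_6) = 0x91DE7A
s_8 = Round(s_7, k_7) = 0xE7ACFC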